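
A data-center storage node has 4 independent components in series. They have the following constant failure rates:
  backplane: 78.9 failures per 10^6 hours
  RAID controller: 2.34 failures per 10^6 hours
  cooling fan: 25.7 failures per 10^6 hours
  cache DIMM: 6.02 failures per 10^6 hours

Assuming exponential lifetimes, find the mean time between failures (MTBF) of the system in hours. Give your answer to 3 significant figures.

8850

Series of exponential components: λ_sys = Σ λ_i
λ_sys = 0.0000789 + 0.00000234 + 0.0000257 + 0.00000602 = 1.1296e-04 /h
MTBF = 1 / λ_sys = 8850 h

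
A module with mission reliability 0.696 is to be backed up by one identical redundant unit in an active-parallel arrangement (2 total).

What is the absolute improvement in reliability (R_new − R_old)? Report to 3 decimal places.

0.212

R_before = 0.696
R_after = 1 − (1 − 0.696)^2 = 0.908
ΔR = 0.908 − 0.696 = 0.212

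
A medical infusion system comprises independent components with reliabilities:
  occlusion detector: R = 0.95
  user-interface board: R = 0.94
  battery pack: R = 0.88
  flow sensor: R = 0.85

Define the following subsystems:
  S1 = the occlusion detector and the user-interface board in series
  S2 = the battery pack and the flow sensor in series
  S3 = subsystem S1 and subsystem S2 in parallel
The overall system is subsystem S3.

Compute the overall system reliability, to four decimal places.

0.9730

Series (occlusion detector and user-interface board): 0.950000 × 0.940000 = 0.893000
Series (battery pack and flow sensor): 0.880000 × 0.850000 = 0.748000
Parallel ([0.893000] and [0.748000]): 1 − (1 − 0.893000)(1 − 0.748000) = 0.9730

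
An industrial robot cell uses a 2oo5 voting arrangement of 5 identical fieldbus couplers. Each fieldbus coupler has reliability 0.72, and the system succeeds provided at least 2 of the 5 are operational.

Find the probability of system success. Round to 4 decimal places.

0.9762

R = Σ_{i=2}^{5} C(5,i) p^i (1−p)^{5−i} with p = 0.72
C(5,2)·0.72^2·0.28^3 = 0.113799
C(5,3)·0.72^3·0.28^2 = 0.292626
C(5,4)·0.72^4·0.28^1 = 0.376234
C(5,5)·0.72^5·0.28^0 = 0.193492
Sum = 0.9762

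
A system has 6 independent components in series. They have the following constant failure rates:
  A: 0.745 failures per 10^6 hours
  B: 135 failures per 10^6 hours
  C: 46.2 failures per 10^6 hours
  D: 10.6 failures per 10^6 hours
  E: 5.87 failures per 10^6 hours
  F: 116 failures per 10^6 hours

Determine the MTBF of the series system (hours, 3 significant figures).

Series of exponential components: λ_sys = Σ λ_i
λ_sys = 0.000000745 + 0.000135 + 0.0000462 + 0.0000106 + 0.00000587 + 0.000116 = 3.1442e-04 /h
MTBF = 1 / λ_sys = 3180 h

3180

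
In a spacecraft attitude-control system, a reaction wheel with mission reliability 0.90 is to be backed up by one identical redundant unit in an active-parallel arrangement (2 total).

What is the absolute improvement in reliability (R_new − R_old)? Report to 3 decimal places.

R_before = 0.90
R_after = 1 − (1 − 0.90)^2 = 0.990
ΔR = 0.990 − 0.90 = 0.090

0.090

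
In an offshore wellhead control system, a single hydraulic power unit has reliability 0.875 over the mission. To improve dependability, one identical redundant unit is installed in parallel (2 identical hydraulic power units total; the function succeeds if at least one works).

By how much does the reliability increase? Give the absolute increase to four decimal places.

0.1094

R_before = 0.875
R_after = 1 − (1 − 0.875)^2 = 0.9844
ΔR = 0.9844 − 0.875 = 0.1094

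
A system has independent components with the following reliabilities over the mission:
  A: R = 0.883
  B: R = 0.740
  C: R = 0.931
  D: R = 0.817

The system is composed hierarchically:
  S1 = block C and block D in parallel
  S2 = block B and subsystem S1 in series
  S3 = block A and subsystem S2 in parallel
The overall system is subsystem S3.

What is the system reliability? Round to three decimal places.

0.968

Parallel (C and D): 1 − (1 − 0.93100)(1 − 0.81700) = 0.98737
Series (B and [0.98737]): 0.74000 × 0.98737 = 0.73065
Parallel (A and [0.73065]): 1 − (1 − 0.88300)(1 − 0.73065) = 0.968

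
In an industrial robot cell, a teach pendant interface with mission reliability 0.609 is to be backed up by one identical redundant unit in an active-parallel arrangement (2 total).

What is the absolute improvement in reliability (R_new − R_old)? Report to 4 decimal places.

0.2381

R_before = 0.609
R_after = 1 − (1 − 0.609)^2 = 0.8471
ΔR = 0.8471 − 0.609 = 0.2381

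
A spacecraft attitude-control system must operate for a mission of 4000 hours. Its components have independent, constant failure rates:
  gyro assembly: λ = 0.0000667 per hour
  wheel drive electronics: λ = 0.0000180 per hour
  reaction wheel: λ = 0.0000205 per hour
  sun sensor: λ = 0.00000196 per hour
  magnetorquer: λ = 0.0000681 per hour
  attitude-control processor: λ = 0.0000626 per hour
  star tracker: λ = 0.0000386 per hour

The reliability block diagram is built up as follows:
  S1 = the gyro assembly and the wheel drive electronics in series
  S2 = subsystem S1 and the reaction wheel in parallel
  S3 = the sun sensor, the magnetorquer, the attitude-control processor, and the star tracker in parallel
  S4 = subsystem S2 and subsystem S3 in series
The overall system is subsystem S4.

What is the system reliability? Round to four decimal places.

0.9773

R(gyro assembly) = exp(−0.0000667 × 4000) = 0.765826
R(wheel drive electronics) = exp(−0.0000180 × 4000) = 0.930531
R(reaction wheel) = exp(−0.0000205 × 4000) = 0.921272
R(sun sensor) = exp(−0.00000196 × 4000) = 0.992191
R(magnetorquer) = exp(−0.0000681 × 4000) = 0.761550
R(attitude-control processor) = exp(−0.0000626 × 4000) = 0.778489
R(star tracker) = exp(−0.0000386 × 4000) = 0.856929
Series (gyro assembly and wheel drive electronics): 0.765826 × 0.930531 = 0.712625
Parallel ([0.712625] and reaction wheel): 1 − (1 − 0.712625)(1 − 0.921272) = 0.977376
Parallel (sun sensor, magnetorquer, attitude-control processor, and star tracker): 1 − (1 − 0.992191)(1 − 0.761550)(1 − 0.778489)(1 − 0.856929) = 0.999941
Series ([0.977376] and [0.999941]): 0.977376 × 0.999941 = 0.9773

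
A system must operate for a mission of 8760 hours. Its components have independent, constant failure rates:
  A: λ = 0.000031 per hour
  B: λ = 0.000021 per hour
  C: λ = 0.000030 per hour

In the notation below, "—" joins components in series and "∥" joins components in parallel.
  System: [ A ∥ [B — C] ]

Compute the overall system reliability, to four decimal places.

R(A) = exp(−0.000031 × 8760) = 0.762190
R(B) = exp(−0.000021 × 8760) = 0.831969
R(C) = exp(−0.000030 × 8760) = 0.768896
Series (B and C): 0.831969 × 0.768896 = 0.639698
Parallel (A and [0.639698]): 1 − (1 − 0.762190)(1 − 0.639698) = 0.9143

0.9143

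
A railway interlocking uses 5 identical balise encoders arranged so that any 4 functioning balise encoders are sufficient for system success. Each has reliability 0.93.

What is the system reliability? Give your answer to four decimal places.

R = Σ_{i=4}^{5} C(5,i) p^i (1−p)^{5−i} with p = 0.93
C(5,4)·0.93^4·0.07^1 = 0.261818
C(5,5)·0.93^5·0.07^0 = 0.695688
Sum = 0.9575

0.9575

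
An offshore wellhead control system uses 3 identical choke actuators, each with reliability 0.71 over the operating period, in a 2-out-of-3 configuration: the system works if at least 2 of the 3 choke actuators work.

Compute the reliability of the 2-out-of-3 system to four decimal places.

0.7965

R = Σ_{i=2}^{3} C(3,i) p^i (1−p)^{3−i} with p = 0.71
C(3,2)·0.71^2·0.29^1 = 0.438567
C(3,3)·0.71^3·0.29^0 = 0.357911
Sum = 0.7965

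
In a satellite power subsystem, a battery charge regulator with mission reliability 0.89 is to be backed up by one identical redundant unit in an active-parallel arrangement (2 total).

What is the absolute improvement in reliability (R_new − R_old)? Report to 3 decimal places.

R_before = 0.89
R_after = 1 − (1 − 0.89)^2 = 0.988
ΔR = 0.988 − 0.89 = 0.098

0.098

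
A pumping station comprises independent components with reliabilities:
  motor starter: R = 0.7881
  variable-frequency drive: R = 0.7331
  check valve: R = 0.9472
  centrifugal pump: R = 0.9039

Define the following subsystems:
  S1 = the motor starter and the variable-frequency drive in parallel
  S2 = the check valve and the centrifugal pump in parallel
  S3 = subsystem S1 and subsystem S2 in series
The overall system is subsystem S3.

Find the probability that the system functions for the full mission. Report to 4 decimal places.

Parallel (motor starter and variable-frequency drive): 1 − (1 − 0.788100)(1 − 0.733100) = 0.943444
Parallel (check valve and centrifugal pump): 1 − (1 − 0.947200)(1 − 0.903900) = 0.994926
Series ([0.943444] and [0.994926]): 0.943444 × 0.994926 = 0.9387

0.9387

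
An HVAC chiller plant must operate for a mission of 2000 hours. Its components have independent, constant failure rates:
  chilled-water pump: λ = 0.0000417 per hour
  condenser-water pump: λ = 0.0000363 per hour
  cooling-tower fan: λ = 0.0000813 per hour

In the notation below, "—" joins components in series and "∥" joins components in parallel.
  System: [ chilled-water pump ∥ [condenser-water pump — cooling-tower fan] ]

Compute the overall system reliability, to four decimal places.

0.9832

R(chilled-water pump) = exp(−0.0000417 × 2000) = 0.919983
R(condenser-water pump) = exp(−0.0000363 × 2000) = 0.929973
R(cooling-tower fan) = exp(−0.0000813 × 2000) = 0.849931
Series (condenser-water pump and cooling-tower fan): 0.929973 × 0.849931 = 0.790413
Parallel (chilled-water pump and [0.790413]): 1 − (1 − 0.919983)(1 − 0.790413) = 0.9832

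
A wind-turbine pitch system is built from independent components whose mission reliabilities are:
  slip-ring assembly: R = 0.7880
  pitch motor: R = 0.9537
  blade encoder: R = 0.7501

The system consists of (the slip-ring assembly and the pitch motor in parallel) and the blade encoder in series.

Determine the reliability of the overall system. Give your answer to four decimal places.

Parallel (slip-ring assembly and pitch motor): 1 − (1 − 0.788000)(1 − 0.953700) = 0.990184
Series ([0.990184] and blade encoder): 0.990184 × 0.750100 = 0.7427

0.7427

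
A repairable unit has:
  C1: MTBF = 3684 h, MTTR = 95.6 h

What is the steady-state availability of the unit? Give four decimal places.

A(C1) = MTBF/(MTBF+MTTR) = 3684/(3684+95.6) = 0.9747

0.9747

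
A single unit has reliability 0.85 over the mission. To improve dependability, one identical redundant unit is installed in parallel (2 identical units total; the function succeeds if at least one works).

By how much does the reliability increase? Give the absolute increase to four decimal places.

0.1275

R_before = 0.85
R_after = 1 − (1 − 0.85)^2 = 0.9775
ΔR = 0.9775 − 0.85 = 0.1275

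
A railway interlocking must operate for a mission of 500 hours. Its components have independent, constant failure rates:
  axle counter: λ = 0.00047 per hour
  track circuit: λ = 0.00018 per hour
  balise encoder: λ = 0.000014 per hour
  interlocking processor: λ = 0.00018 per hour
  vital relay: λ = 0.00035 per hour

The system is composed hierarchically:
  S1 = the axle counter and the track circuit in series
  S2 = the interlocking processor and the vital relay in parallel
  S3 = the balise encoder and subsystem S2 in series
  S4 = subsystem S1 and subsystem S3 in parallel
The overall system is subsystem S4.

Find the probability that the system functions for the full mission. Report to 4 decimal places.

0.9943

R(axle counter) = exp(−0.00047 × 500) = 0.790571
R(track circuit) = exp(−0.00018 × 500) = 0.913931
R(balise encoder) = exp(−0.000014 × 500) = 0.993024
R(interlocking processor) = exp(−0.00018 × 500) = 0.913931
R(vital relay) = exp(−0.00035 × 500) = 0.839457
Series (axle counter and track circuit): 0.790571 × 0.913931 = 0.722527
Parallel (interlocking processor and vital relay): 1 − (1 − 0.913931)(1 − 0.839457) = 0.986182
Series (balise encoder and [0.986182]): 0.993024 × 0.986182 = 0.979302
Parallel ([0.722527] and [0.979302]): 1 − (1 − 0.722527)(1 − 0.979302) = 0.9943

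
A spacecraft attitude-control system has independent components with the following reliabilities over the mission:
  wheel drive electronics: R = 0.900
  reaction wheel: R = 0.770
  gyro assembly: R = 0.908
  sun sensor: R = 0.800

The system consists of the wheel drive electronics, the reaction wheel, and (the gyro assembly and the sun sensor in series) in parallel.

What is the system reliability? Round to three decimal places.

Series (gyro assembly and sun sensor): 0.90800 × 0.80000 = 0.72640
Parallel (wheel drive electronics, reaction wheel, and [0.72640]): 1 − (1 − 0.90000)(1 − 0.77000)(1 − 0.72640) = 0.994

0.994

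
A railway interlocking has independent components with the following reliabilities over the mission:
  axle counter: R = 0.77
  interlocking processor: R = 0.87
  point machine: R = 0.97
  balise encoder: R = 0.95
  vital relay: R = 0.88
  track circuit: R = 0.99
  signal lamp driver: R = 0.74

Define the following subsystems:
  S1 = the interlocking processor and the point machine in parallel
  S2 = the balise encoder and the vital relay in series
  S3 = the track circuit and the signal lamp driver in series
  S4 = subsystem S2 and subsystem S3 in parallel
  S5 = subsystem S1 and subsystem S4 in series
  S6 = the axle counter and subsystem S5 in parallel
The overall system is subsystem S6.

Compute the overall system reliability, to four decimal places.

Parallel (interlocking processor and point machine): 1 − (1 − 0.870000)(1 − 0.970000) = 0.996100
Series (balise encoder and vital relay): 0.950000 × 0.880000 = 0.836000
Series (track circuit and signal lamp driver): 0.990000 × 0.740000 = 0.732600
Parallel ([0.836000] and [0.732600]): 1 − (1 − 0.836000)(1 − 0.732600) = 0.956146
Series ([0.996100] and [0.956146]): 0.996100 × 0.956146 = 0.952417
Parallel (axle counter and [0.952417]): 1 − (1 − 0.770000)(1 − 0.952417) = 0.9891

0.9891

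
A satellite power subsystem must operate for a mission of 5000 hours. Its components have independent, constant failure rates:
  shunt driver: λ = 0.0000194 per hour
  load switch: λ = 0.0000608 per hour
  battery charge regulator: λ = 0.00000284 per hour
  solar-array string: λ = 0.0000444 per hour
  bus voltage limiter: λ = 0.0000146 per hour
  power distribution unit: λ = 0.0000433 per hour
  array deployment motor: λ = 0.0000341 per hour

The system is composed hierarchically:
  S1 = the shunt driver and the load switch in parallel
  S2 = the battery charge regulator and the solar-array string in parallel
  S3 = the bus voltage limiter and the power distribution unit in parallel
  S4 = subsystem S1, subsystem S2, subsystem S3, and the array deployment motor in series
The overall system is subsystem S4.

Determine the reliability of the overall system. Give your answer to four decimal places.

R(shunt driver) = exp(−0.0000194 × 5000) = 0.907556
R(load switch) = exp(−0.0000608 × 5000) = 0.737861
R(battery charge regulator) = exp(−0.00000284 × 5000) = 0.985900
R(solar-array string) = exp(−0.0000444 × 5000) = 0.800915
R(bus voltage limiter) = exp(−0.0000146 × 5000) = 0.929601
R(power distribution unit) = exp(−0.0000433 × 5000) = 0.805333
R(array deployment motor) = exp(−0.0000341 × 5000) = 0.843243
Parallel (shunt driver and load switch): 1 − (1 − 0.907556)(1 − 0.737861) = 0.975767
Parallel (battery charge regulator and solar-array string): 1 − (1 − 0.985900)(1 − 0.800915) = 0.997193
Parallel (bus voltage limiter and power distribution unit): 1 − (1 − 0.929601)(1 − 0.805333) = 0.986296
Series ([0.975767], [0.997193], [0.986296], and array deployment motor): 0.975767 × 0.997193 × 0.986296 × 0.843243 = 0.8093

0.8093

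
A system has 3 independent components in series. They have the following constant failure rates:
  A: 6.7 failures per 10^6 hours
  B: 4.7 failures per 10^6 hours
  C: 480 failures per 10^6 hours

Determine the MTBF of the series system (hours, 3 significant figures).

Series of exponential components: λ_sys = Σ λ_i
λ_sys = 0.0000067 + 0.0000047 + 0.00048 = 4.9140e-04 /h
MTBF = 1 / λ_sys = 2040 h

2040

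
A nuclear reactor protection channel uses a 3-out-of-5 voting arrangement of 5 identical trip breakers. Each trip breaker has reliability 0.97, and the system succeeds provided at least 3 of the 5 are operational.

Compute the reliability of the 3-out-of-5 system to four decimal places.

R = Σ_{i=3}^{5} C(5,i) p^i (1−p)^{5−i} with p = 0.97
C(5,3)·0.97^3·0.03^2 = 0.008214
C(5,4)·0.97^4·0.03^1 = 0.132794
C(5,5)·0.97^5·0.03^0 = 0.858734
Sum = 0.9997

0.9997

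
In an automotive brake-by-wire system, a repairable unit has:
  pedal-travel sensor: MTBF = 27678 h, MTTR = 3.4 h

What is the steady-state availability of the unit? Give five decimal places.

0.99988

A(pedal-travel sensor) = MTBF/(MTBF+MTTR) = 27678/(27678+3.4) = 0.99988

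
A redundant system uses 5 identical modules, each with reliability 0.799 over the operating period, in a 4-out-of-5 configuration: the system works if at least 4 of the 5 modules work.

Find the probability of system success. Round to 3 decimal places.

R = Σ_{i=4}^{5} C(5,i) p^i (1−p)^{5−i} with p = 0.799
C(5,4)·0.799^4·0.201^1 = 0.40959
C(5,5)·0.799^5·0.201^0 = 0.32564
Sum = 0.735

0.735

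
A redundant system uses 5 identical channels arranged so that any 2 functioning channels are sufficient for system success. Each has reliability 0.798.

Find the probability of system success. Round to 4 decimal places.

R = Σ_{i=2}^{5} C(5,i) p^i (1−p)^{5−i} with p = 0.798
C(5,2)·0.798^2·0.202^3 = 0.052488
C(5,3)·0.798^3·0.202^2 = 0.207354
C(5,4)·0.798^4·0.202^1 = 0.409575
C(5,5)·0.798^5·0.202^0 = 0.323604
Sum = 0.9930

0.9930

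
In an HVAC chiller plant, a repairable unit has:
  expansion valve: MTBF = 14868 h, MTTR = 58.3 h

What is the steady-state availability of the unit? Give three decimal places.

A(expansion valve) = MTBF/(MTBF+MTTR) = 14868/(14868+58.3) = 0.996

0.996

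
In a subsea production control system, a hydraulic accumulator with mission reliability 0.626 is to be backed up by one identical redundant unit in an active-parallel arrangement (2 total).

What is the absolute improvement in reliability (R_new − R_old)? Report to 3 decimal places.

R_before = 0.626
R_after = 1 − (1 − 0.626)^2 = 0.860
ΔR = 0.860 − 0.626 = 0.234

0.234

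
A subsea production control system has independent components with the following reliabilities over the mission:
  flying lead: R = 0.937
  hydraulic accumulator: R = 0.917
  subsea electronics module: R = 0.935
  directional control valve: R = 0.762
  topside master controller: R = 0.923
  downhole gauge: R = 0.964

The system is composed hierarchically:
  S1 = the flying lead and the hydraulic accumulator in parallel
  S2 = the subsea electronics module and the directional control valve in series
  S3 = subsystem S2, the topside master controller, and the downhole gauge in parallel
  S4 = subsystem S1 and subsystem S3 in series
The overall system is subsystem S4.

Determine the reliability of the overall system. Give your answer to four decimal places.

Parallel (flying lead and hydraulic accumulator): 1 − (1 − 0.937000)(1 − 0.917000) = 0.994771
Series (subsea electronics module and directional control valve): 0.935000 × 0.762000 = 0.712470
Parallel ([0.712470], topside master controller, and downhole gauge): 1 − (1 − 0.712470)(1 − 0.923000)(1 − 0.964000) = 0.999203
Series ([0.994771] and [0.999203]): 0.994771 × 0.999203 = 0.9940

0.9940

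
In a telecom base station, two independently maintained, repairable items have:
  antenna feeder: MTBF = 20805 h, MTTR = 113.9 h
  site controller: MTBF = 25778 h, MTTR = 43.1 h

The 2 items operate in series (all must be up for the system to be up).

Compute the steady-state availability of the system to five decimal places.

A(antenna feeder) = MTBF/(MTBF+MTTR) = 20805/(20805+113.9) = 0.994555
A(site controller) = MTBF/(MTBF+MTTR) = 25778/(25778+43.1) = 0.998331
Series availability: 0.994555 × 0.998331 = 0.99290

0.99290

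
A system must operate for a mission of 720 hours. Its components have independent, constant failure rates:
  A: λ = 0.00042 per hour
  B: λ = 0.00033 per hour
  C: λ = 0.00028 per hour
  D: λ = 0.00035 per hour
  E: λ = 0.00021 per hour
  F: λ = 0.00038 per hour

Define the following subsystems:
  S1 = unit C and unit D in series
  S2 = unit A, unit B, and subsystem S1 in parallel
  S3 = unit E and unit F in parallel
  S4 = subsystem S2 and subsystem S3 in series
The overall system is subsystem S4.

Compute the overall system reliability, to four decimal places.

0.9470

R(A) = exp(−0.00042 × 720) = 0.739042
R(B) = exp(−0.00033 × 720) = 0.788518
R(C) = exp(−0.00028 × 720) = 0.817422
R(D) = exp(−0.00035 × 720) = 0.777245
R(E) = exp(−0.00021 × 720) = 0.859676
R(F) = exp(−0.00038 × 720) = 0.760636
Series (C and D): 0.817422 × 0.777245 = 0.635337
Parallel (A, B, and [0.635337]): 1 − (1 − 0.739042)(1 − 0.788518)(1 − 0.635337) = 0.979875
Parallel (E and F): 1 − (1 − 0.859676)(1 − 0.760636) = 0.966411
Series ([0.979875] and [0.966411]): 0.979875 × 0.966411 = 0.9470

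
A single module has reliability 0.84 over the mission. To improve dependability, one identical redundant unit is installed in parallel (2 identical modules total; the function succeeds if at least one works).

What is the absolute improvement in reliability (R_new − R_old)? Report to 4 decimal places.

R_before = 0.84
R_after = 1 − (1 − 0.84)^2 = 0.9744
ΔR = 0.9744 − 0.84 = 0.1344

0.1344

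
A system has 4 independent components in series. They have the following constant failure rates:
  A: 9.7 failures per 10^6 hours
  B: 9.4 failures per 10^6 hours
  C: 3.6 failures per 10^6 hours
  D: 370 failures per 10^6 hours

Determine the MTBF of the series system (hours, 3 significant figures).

2550

Series of exponential components: λ_sys = Σ λ_i
λ_sys = 0.0000097 + 0.0000094 + 0.0000036 + 0.00037 = 3.9270e-04 /h
MTBF = 1 / λ_sys = 2550 h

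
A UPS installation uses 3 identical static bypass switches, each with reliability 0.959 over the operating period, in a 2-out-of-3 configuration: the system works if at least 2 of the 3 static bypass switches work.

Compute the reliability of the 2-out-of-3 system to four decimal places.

R = Σ_{i=2}^{3} C(3,i) p^i (1−p)^{3−i} with p = 0.959
C(3,2)·0.959^2·0.041^1 = 0.113121
C(3,3)·0.959^3·0.041^0 = 0.881974
Sum = 0.9951

0.9951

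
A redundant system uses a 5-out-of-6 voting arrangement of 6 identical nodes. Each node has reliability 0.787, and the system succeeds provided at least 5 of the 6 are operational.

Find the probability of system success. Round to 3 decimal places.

R = Σ_{i=5}^{6} C(6,i) p^i (1−p)^{6−i} with p = 0.787
C(6,5)·0.787^5·0.213^1 = 0.38584
C(6,6)·0.787^6·0.213^0 = 0.23760
Sum = 0.623

0.623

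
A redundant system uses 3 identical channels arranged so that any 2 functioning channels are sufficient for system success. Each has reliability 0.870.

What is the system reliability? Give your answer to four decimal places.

R = Σ_{i=2}^{3} C(3,i) p^i (1−p)^{3−i} with p = 0.870
C(3,2)·0.870^2·0.130^1 = 0.295191
C(3,3)·0.870^3·0.130^0 = 0.658503
Sum = 0.9537

0.9537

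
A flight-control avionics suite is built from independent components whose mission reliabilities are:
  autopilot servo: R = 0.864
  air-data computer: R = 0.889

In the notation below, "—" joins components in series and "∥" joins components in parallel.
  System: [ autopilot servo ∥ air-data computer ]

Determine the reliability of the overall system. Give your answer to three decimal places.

Parallel (autopilot servo and air-data computer): 1 − (1 − 0.86400)(1 − 0.88900) = 0.985

0.985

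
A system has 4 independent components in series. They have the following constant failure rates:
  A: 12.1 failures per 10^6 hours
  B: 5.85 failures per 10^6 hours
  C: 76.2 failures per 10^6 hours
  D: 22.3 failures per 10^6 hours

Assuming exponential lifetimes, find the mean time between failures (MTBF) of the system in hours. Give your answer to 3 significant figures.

8590

Series of exponential components: λ_sys = Σ λ_i
λ_sys = 0.0000121 + 0.00000585 + 0.0000762 + 0.0000223 = 1.1645e-04 /h
MTBF = 1 / λ_sys = 8590 h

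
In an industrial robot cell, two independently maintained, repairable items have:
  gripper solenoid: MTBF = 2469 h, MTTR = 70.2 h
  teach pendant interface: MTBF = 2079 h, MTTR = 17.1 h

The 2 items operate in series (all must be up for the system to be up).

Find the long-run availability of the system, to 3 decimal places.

0.964

A(gripper solenoid) = MTBF/(MTBF+MTTR) = 2469/(2469+70.2) = 0.972353
A(teach pendant interface) = MTBF/(MTBF+MTTR) = 2079/(2079+17.1) = 0.991842
Series availability: 0.972353 × 0.991842 = 0.964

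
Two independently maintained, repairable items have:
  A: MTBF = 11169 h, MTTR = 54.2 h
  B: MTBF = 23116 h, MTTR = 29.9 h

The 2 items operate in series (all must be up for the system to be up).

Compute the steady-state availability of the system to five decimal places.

A(A) = MTBF/(MTBF+MTTR) = 11169/(11169+54.2) = 0.995171
A(B) = MTBF/(MTBF+MTTR) = 23116/(23116+29.9) = 0.998708
Series availability: 0.995171 × 0.998708 = 0.99389

0.99389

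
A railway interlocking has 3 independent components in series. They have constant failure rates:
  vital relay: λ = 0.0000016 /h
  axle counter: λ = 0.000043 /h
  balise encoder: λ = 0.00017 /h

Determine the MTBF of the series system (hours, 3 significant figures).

Series of exponential components: λ_sys = Σ λ_i
λ_sys = 0.0000016 + 0.000043 + 0.00017 = 2.1460e-04 /h
MTBF = 1 / λ_sys = 4660 h

4660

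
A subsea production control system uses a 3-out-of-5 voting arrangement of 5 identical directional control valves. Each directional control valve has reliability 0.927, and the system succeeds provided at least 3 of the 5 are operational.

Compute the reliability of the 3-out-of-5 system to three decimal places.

R = Σ_{i=3}^{5} C(5,i) p^i (1−p)^{5−i} with p = 0.927
C(5,3)·0.927^3·0.073^2 = 0.04245
C(5,4)·0.927^4·0.073^1 = 0.26953
C(5,5)·0.927^5·0.073^0 = 0.68454
Sum = 0.997

0.997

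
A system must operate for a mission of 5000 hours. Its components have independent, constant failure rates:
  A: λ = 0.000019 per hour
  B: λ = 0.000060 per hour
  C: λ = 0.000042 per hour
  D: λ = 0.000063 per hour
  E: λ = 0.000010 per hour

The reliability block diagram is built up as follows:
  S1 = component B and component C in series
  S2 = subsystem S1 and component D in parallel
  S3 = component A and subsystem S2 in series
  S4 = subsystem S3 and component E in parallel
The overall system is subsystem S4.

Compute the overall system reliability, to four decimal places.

0.9908

R(A) = exp(−0.000019 × 5000) = 0.909373
R(B) = exp(−0.000060 × 5000) = 0.740818
R(C) = exp(−0.000042 × 5000) = 0.810584
R(D) = exp(−0.000063 × 5000) = 0.729789
R(E) = exp(−0.000010 × 5000) = 0.951229
Series (B and C): 0.740818 × 0.810584 = 0.600495
Parallel ([0.600495] and D): 1 − (1 − 0.600495)(1 − 0.729789) = 0.892049
Series (A and [0.892049]): 0.909373 × 0.892049 = 0.811205
Parallel ([0.811205] and E): 1 − (1 − 0.811205)(1 − 0.951229) = 0.9908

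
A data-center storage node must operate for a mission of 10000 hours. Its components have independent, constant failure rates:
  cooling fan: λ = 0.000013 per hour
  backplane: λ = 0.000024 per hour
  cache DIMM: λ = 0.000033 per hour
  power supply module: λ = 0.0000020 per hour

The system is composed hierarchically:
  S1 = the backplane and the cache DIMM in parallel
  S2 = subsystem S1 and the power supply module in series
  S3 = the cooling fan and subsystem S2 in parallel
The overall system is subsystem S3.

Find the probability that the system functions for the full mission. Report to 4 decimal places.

R(cooling fan) = exp(−0.000013 × 10000) = 0.878095
R(backplane) = exp(−0.000024 × 10000) = 0.786628
R(cache DIMM) = exp(−0.000033 × 10000) = 0.718924
R(power supply module) = exp(−0.0000020 × 10000) = 0.980199
Parallel (backplane and cache DIMM): 1 − (1 − 0.786628)(1 − 0.718924) = 0.940026
Series ([0.940026] and power supply module): 0.940026 × 0.980199 = 0.921413
Parallel (cooling fan and [0.921413]): 1 − (1 − 0.878095)(1 − 0.921413) = 0.9904

0.9904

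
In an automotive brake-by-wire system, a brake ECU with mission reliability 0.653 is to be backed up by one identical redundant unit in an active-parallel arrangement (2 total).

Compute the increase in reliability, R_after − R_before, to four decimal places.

0.2266

R_before = 0.653
R_after = 1 − (1 − 0.653)^2 = 0.8796
ΔR = 0.8796 − 0.653 = 0.2266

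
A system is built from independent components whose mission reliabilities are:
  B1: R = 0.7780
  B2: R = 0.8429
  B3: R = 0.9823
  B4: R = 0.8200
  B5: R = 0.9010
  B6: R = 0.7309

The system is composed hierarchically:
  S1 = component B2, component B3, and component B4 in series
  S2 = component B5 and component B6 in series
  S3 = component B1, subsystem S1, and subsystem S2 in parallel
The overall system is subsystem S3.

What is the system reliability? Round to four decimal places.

0.9757

Series (B2, B3, and B4): 0.842900 × 0.982300 × 0.820000 = 0.678944
Series (B5 and B6): 0.901000 × 0.730900 = 0.658541
Parallel (B1, [0.678944], and [0.658541]): 1 − (1 − 0.778000)(1 − 0.678944)(1 − 0.658541) = 0.9757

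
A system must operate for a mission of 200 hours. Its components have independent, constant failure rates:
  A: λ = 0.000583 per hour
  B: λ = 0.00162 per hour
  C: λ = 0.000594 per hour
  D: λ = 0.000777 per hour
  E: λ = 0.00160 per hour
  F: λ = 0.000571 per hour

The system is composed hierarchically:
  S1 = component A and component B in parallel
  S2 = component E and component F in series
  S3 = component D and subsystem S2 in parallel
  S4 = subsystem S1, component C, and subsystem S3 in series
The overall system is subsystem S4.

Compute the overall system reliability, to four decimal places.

R(A) = exp(−0.000583 × 200) = 0.889941
R(B) = exp(−0.00162 × 200) = 0.723250
R(C) = exp(−0.000594 × 200) = 0.887985
R(D) = exp(−0.000777 × 200) = 0.856073
R(E) = exp(−0.00160 × 200) = 0.726149
R(F) = exp(−0.000571 × 200) = 0.892080
Parallel (A and B): 1 − (1 − 0.889941)(1 − 0.723250) = 0.969541
Series (E and F): 0.726149 × 0.892080 = 0.647783
Parallel (D and [0.647783]): 1 − (1 − 0.856073)(1 − 0.647783) = 0.949306
Series ([0.969541], C, and [0.949306]): 0.969541 × 0.887985 × 0.949306 = 0.8173

0.8173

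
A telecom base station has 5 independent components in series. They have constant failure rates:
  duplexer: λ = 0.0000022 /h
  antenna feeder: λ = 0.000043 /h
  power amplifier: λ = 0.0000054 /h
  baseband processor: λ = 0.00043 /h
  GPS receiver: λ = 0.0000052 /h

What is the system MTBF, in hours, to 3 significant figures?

Series of exponential components: λ_sys = Σ λ_i
λ_sys = 0.0000022 + 0.000043 + 0.0000054 + 0.00043 + 0.0000052 = 4.8580e-04 /h
MTBF = 1 / λ_sys = 2060 h

2060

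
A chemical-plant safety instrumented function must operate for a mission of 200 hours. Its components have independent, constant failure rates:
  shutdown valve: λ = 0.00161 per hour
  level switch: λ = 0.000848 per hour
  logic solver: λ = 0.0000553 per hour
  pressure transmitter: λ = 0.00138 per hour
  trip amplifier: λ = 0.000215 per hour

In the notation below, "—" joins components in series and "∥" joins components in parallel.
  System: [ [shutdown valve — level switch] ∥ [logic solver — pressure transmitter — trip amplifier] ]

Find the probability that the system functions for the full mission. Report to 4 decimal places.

0.8908

R(shutdown valve) = exp(−0.00161 × 200) = 0.724698
R(level switch) = exp(−0.000848 × 200) = 0.844002
R(logic solver) = exp(−0.0000553 × 200) = 0.989001
R(pressure transmitter) = exp(−0.00138 × 200) = 0.758813
R(trip amplifier) = exp(−0.000215 × 200) = 0.957911
Series (shutdown valve and level switch): 0.724698 × 0.844002 = 0.611647
Series (logic solver, pressure transmitter, and trip amplifier): 0.989001 × 0.758813 × 0.957911 = 0.718880
Parallel ([0.611647] and [0.718880]): 1 − (1 − 0.611647)(1 − 0.718880) = 0.8908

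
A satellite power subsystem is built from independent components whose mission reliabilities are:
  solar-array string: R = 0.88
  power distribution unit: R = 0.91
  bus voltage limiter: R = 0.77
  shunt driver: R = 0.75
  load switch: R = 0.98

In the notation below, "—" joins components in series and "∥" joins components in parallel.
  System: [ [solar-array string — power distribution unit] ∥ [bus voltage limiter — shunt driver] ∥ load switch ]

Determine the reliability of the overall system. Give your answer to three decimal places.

0.998

Series (solar-array string and power distribution unit): 0.88000 × 0.91000 = 0.80080
Series (bus voltage limiter and shunt driver): 0.77000 × 0.75000 = 0.57750
Parallel ([0.80080], [0.57750], and load switch): 1 − (1 − 0.80080)(1 − 0.57750)(1 − 0.98000) = 0.998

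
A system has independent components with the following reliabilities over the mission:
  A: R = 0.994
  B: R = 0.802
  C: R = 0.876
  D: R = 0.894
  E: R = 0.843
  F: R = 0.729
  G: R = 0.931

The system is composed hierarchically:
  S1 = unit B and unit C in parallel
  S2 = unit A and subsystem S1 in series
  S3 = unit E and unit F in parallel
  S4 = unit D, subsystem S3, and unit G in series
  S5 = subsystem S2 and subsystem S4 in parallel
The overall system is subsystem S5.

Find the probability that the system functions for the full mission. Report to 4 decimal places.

Parallel (B and C): 1 − (1 − 0.802000)(1 − 0.876000) = 0.975448
Series (A and [0.975448]): 0.994000 × 0.975448 = 0.969595
Parallel (E and F): 1 − (1 − 0.843000)(1 − 0.729000) = 0.957453
Series (D, [0.957453], and G): 0.894000 × 0.957453 × 0.931000 = 0.796902
Parallel ([0.969595] and [0.796902]): 1 − (1 − 0.969595)(1 − 0.796902) = 0.9938

0.9938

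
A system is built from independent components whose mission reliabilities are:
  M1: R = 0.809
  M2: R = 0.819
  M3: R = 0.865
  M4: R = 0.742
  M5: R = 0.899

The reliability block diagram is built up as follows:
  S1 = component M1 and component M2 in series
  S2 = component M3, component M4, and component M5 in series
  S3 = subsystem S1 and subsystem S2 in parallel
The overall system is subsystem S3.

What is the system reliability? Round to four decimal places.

Series (M1 and M2): 0.809000 × 0.819000 = 0.662571
Series (M3, M4, and M5): 0.865000 × 0.742000 × 0.899000 = 0.577005
Parallel ([0.662571] and [0.577005]): 1 − (1 − 0.662571)(1 − 0.577005) = 0.8573

0.8573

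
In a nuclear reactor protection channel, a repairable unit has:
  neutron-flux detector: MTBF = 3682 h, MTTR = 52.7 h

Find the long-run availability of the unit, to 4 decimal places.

0.9859

A(neutron-flux detector) = MTBF/(MTBF+MTTR) = 3682/(3682+52.7) = 0.9859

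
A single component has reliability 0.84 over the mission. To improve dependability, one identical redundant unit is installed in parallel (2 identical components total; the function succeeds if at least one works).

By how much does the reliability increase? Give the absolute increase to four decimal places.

R_before = 0.84
R_after = 1 − (1 − 0.84)^2 = 0.9744
ΔR = 0.9744 − 0.84 = 0.1344

0.1344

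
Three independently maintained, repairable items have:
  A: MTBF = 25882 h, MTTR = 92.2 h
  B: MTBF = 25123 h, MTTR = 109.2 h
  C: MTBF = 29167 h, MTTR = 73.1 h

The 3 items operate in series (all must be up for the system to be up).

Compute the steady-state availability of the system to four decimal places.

A(A) = MTBF/(MTBF+MTTR) = 25882/(25882+92.2) = 0.996450
A(B) = MTBF/(MTBF+MTTR) = 25123/(25123+109.2) = 0.995672
A(C) = MTBF/(MTBF+MTTR) = 29167/(29167+73.1) = 0.997500
Series availability: 0.996450 × 0.995672 × 0.997500 = 0.9897

0.9897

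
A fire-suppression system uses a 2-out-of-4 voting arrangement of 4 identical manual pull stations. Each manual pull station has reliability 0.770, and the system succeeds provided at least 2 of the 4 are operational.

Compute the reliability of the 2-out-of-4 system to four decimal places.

0.9597

R = Σ_{i=2}^{4} C(4,i) p^i (1−p)^{4−i} with p = 0.770
C(4,2)·0.770^2·0.230^2 = 0.188186
C(4,3)·0.770^3·0.230^1 = 0.420010
C(4,4)·0.770^4·0.230^0 = 0.351530
Sum = 0.9597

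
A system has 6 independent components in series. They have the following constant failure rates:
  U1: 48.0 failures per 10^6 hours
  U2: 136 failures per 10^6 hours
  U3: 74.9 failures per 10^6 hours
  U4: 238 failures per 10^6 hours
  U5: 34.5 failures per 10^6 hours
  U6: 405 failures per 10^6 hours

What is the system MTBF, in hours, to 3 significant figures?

Series of exponential components: λ_sys = Σ λ_i
λ_sys = 0.0000480 + 0.000136 + 0.0000749 + 0.000238 + 0.0000345 + 0.000405 = 9.3640e-04 /h
MTBF = 1 / λ_sys = 1070 h

1070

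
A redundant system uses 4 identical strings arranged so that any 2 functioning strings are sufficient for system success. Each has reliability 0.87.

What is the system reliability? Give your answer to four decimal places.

R = Σ_{i=2}^{4} C(4,i) p^i (1−p)^{4−i} with p = 0.87
C(4,2)·0.87^2·0.13^2 = 0.076750
C(4,3)·0.87^3·0.13^1 = 0.342422
C(4,4)·0.87^4·0.13^0 = 0.572898
Sum = 0.9921

0.9921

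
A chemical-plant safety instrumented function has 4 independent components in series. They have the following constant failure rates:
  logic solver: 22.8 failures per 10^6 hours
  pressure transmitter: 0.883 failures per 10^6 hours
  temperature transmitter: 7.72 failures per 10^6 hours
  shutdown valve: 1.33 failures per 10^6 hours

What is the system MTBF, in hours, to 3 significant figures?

30600

Series of exponential components: λ_sys = Σ λ_i
λ_sys = 0.0000228 + 0.000000883 + 0.00000772 + 0.00000133 = 3.2733e-05 /h
MTBF = 1 / λ_sys = 30600 h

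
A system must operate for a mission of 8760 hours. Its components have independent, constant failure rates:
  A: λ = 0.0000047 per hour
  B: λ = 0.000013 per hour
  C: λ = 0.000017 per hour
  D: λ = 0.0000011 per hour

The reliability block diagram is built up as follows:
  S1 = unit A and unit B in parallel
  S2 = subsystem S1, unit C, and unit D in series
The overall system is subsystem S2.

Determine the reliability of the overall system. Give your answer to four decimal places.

R(A) = exp(−0.0000047 × 8760) = 0.959664
R(B) = exp(−0.000013 × 8760) = 0.892365
R(C) = exp(−0.000017 × 8760) = 0.861638
R(D) = exp(−0.0000011 × 8760) = 0.990410
Parallel (A and B): 1 − (1 − 0.959664)(1 − 0.892365) = 0.995658
Series ([0.995658], C, and D): 0.995658 × 0.861638 × 0.990410 = 0.8497

0.8497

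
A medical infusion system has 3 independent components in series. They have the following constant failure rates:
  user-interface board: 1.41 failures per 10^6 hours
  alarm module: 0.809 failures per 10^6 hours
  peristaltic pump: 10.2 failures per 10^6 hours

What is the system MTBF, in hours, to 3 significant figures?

80500

Series of exponential components: λ_sys = Σ λ_i
λ_sys = 0.00000141 + 0.000000809 + 0.0000102 = 1.2419e-05 /h
MTBF = 1 / λ_sys = 80500 h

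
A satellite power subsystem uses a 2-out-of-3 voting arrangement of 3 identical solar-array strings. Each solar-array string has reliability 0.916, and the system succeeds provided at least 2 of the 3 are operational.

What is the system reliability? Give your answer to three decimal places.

R = Σ_{i=2}^{3} C(3,i) p^i (1−p)^{3−i} with p = 0.916
C(3,2)·0.916^2·0.084^1 = 0.21144
C(3,3)·0.916^3·0.084^0 = 0.76858
Sum = 0.980

0.980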